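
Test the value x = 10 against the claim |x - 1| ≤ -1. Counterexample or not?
Substitute x = 10 into the relation:
x = 10: LHS = |10 - 1| = |9| = 9; 9 ≤ -1 — FAILS

Since the claim fails at x = 10, this value is a counterexample.

Answer: Yes, x = 10 is a counterexample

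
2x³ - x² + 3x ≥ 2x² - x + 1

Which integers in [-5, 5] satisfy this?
Holds for: {1, 2, 3, 4, 5}
Fails for: {-5, -4, -3, -2, -1, 0}

Answer: {1, 2, 3, 4, 5}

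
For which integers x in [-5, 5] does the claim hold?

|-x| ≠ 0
Holds for: {-5, -4, -3, -2, -1, 1, 2, 3, 4, 5}
Fails for: {0}

Answer: {-5, -4, -3, -2, -1, 1, 2, 3, 4, 5}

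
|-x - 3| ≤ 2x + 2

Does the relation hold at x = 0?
x = 0: LHS = |-0 - 3| = |-3| = 3, RHS = 2·0 + 2 = 2; 3 ≤ 2 — FAILS

The relation fails at x = 0, so x = 0 is a counterexample.

Answer: No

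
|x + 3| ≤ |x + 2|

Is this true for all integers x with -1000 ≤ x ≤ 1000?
The claim fails at x = 0:
x = 0: LHS = |0 + 3| = |3| = 3, RHS = |0 + 2| = |2| = 2; 3 ≤ 2 — FAILS

Because a single integer refutes it, the statement is false.

Answer: False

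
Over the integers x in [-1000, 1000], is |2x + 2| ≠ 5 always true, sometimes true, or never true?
Track d = LHS − RHS over the integers in [-1000, 1000]. Equality would need d = 0, but d changes sign only between consecutive integers, jumping over 0:
x = -4: LHS = |2·(-4) + 2| = |-6| = 6; 6 ≠ 5 — holds  (d = 1)
x = -3: LHS = |2·(-3) + 2| = |-4| = 4; 4 ≠ 5 — holds  (d = -1)
x = 1: LHS = |2·1 + 2| = |4| = 4; 4 ≠ 5 — holds  (d = -1)
x = 2: LHS = |2·2 + 2| = |6| = 6; 6 ≠ 5 — holds  (d = 1)
Away from these crossings d keeps a constant sign, and checking every integer in [-1000, 1000] confirms d ≠ 0 throughout. Hence the two sides are never equal, so the relation holds for every integer in [-1000, 1000].

No counterexample exists.

Answer: Always true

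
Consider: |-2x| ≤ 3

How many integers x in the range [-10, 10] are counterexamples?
Counterexamples in [-10, 10]: {-10, -9, -8, -7, -6, -5, -4, -3, -2, 2, 3, 4, 5, 6, 7, 8, 9, 10}.

Counting them gives 18 values.

Answer: 18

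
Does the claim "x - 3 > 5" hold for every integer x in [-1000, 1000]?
The claim fails at x = 0:
x = 0: LHS = 0 - 3 = -3; -3 > 5 — FAILS

Because a single integer refutes it, the statement is false.

Answer: False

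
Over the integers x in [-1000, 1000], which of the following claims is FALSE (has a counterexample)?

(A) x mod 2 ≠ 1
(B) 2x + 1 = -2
(A) x = 1: LHS = 1 mod 2 = 1; 1 ≠ 1 — FAILS
(B) x = 0: LHS = 2·0 + 1 = 1; 1 = -2 — FAILS

Answer: Both A and B are false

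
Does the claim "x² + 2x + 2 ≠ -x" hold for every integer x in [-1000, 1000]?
The claim fails at x = -1:
x = -1: LHS = (-1)² + 2·(-1) + 2 = 1, RHS = -(-1) = 1; 1 ≠ 1 — FAILS

Because a single integer refutes it, the statement is false.

Answer: False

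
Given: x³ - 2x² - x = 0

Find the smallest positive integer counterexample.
Testing positive integers:
x = 1: LHS = 1³ - 2·1² - 1 = -2; -2 = 0 — FAILS  ← smallest positive counterexample

Answer: x = 1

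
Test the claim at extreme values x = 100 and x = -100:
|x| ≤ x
x = 100: LHS = |100| = 100; 100 ≤ 100 — holds
x = -100: LHS = |-100| = 100; 100 ≤ -100 — FAILS

Answer: Partially: holds for x = 100, fails for x = -100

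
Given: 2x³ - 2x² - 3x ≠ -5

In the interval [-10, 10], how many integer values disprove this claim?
Track d = LHS − RHS over the integers in [-10, 10]. Equality would need d = 0, but d changes sign only between consecutive integers, jumping over 0:
x = -2: LHS = 2·(-2)³ - 2·(-2)² - 3·(-2) = -18; -18 ≠ -5 — holds  (d = -13)
x = -1: LHS = 2·(-1)³ - 2·(-1)² - 3·(-1) = -1; -1 ≠ -5 — holds  (d = 4)
Away from these crossings d keeps a constant sign, and checking every integer in [-10, 10] confirms d ≠ 0 throughout. Hence the two sides are never equal, so the relation holds for every integer in [-10, 10].

No counterexample appears in that range.

Answer: 0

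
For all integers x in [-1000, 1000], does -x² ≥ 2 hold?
The claim fails at x = 0:
x = 0: LHS = -0² = 0; 0 ≥ 2 — FAILS

Because a single integer refutes it, the statement is false.

Answer: False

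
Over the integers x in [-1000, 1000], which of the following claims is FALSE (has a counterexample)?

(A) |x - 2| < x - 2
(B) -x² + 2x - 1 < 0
(A) x = 0: LHS = |0 - 2| = |-2| = 2, RHS = 0 - 2 = -2; 2 < -2 — FAILS
(B) x = 1: LHS = -1² + 2·1 - 1 = 0; 0 < 0 — FAILS

Answer: Both A and B are false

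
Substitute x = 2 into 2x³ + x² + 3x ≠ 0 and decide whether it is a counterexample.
Substitute x = 2 into the relation:
x = 2: LHS = 2·2³ + 2² + 3·2 = 26; 26 ≠ 0 — holds

The claim holds here, so x = 2 is not a counterexample. (A counterexample exists elsewhere, e.g. x = 0.)

Answer: No, x = 2 is not a counterexample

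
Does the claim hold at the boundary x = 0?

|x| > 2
x = 0: LHS = |0| = 0; 0 > 2 — FAILS

The relation fails at x = 0, so x = 0 is a counterexample.

Answer: No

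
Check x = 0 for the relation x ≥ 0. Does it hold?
x = 0: 0 ≥ 0 — holds

The relation is satisfied at x = 0.

Answer: Yes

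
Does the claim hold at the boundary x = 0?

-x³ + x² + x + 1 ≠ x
x = 0: LHS = -0³ + 0² + 0 + 1 = 1; 1 ≠ 0 — holds

The relation is satisfied at x = 0.

Answer: Yes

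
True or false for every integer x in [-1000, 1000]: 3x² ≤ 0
The claim fails at x = 1:
x = 1: LHS = 3·1² = 3; 3 ≤ 0 — FAILS

Because a single integer refutes it, the statement is false.

Answer: False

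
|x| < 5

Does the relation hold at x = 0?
x = 0: LHS = |0| = 0; 0 < 5 — holds

The relation is satisfied at x = 0.

Answer: Yes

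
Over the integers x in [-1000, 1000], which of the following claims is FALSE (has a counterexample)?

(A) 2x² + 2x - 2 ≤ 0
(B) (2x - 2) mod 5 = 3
(A) x = 1: LHS = 2·1² + 2·1 - 2 = 2; 2 ≤ 0 — FAILS
(B) x = 1: LHS = (2·1 - 2) mod 5 = 0 mod 5 = 0; 0 = 3 — FAILS

Answer: Both A and B are false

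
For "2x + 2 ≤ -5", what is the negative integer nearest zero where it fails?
Testing negative integers from -1 downward:
x = -1: LHS = 2·(-1) + 2 = 0; 0 ≤ -5 — FAILS  ← closest negative counterexample to 0

Answer: x = -1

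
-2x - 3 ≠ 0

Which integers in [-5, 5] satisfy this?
Track d = LHS − RHS over the integers in [-5, 5]. Equality would need d = 0, but d changes sign only between consecutive integers, jumping over 0:
x = -2: LHS = -2·(-2) - 3 = 1; 1 ≠ 0 — holds  (d = 1)
x = -1: LHS = -2·(-1) - 3 = -1; -1 ≠ 0 — holds  (d = -1)
Away from these crossings d keeps a constant sign, and checking every integer in [-5, 5] confirms d ≠ 0 throughout. Hence the two sides are never equal, so the relation holds for every integer in [-5, 5].

Answer: All integers in [-5, 5]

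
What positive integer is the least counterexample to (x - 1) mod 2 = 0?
Testing positive integers:
x = 1: LHS = (1 - 1) mod 2 = 0 mod 2 = 0; 0 = 0 — holds
x = 2: LHS = (2 - 1) mod 2 = 1 mod 2 = 1; 1 = 0 — FAILS  ← smallest positive counterexample

Answer: x = 2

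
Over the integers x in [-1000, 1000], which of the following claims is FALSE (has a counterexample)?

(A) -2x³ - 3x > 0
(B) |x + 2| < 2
(A) x = 0: LHS = -2·0³ - 3·0 = 0; 0 > 0 — FAILS
(B) x = 0: LHS = |0 + 2| = |2| = 2; 2 < 2 — FAILS

Answer: Both A and B are false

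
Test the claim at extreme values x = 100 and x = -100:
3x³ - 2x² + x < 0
x = 100: LHS = 3·100³ - 2·100² + 100 = 2980100; 2980100 < 0 — FAILS
x = -100: LHS = 3·(-100)³ - 2·(-100)² + (-100) = -3020100; -3020100 < 0 — holds

Answer: Partially: fails for x = 100, holds for x = -100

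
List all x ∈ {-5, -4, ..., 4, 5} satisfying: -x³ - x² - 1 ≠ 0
Track d = LHS − RHS over the integers in [-5, 5]. Equality would need d = 0, but d changes sign only between consecutive integers, jumping over 0:
x = -2: LHS = -(-2)³ - (-2)² - 1 = 3; 3 ≠ 0 — holds  (d = 3)
x = -1: LHS = -(-1)³ - (-1)² - 1 = -1; -1 ≠ 0 — holds  (d = -1)
Away from these crossings d keeps a constant sign, and checking every integer in [-5, 5] confirms d ≠ 0 throughout. Hence the two sides are never equal, so the relation holds for every integer in [-5, 5].

Answer: All integers in [-5, 5]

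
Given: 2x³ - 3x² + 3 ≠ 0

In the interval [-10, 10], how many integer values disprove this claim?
Track d = LHS − RHS over the integers in [-10, 10]. Equality would need d = 0, but d changes sign only between consecutive integers, jumping over 0:
x = -1: LHS = 2·(-1)³ - 3·(-1)² + 3 = -2; -2 ≠ 0 — holds  (d = -2)
x = 0: LHS = 2·0³ - 3·0² + 3 = 3; 3 ≠ 0 — holds  (d = 3)
Away from these crossings d keeps a constant sign, and checking every integer in [-10, 10] confirms d ≠ 0 throughout. Hence the two sides are never equal, so the relation holds for every integer in [-10, 10].

No counterexample appears in that range.

Answer: 0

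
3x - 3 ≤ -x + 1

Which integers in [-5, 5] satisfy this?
Holds for: {-5, -4, -3, -2, -1, 0, 1}
Fails for: {2, 3, 4, 5}

Answer: {-5, -4, -3, -2, -1, 0, 1}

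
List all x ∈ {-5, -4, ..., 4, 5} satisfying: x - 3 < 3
Over all integers in [-5, 5], LHS − RHS is largest at x = 5, where it equals -1:
x = 5: LHS = 5 - 3 = 2; 2 < 3 — holds
At the ends of the range:
x = -5: LHS = (-5) - 3 = -8; -8 < 3 — holds
Hence LHS − RHS is never zero or positive, i.e. LHS < RHS throughout, so the relation holds for every integer in [-5, 5].

Answer: All integers in [-5, 5]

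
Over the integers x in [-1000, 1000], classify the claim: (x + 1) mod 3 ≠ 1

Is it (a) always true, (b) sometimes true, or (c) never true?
Holds at x = 1: LHS = (1 + 1) mod 3 = 2 mod 3 = 2; 2 ≠ 1 — holds
Fails at x = 0: LHS = (0 + 1) mod 3 = 1 mod 3 = 1; 1 ≠ 1 — FAILS
It is satisfied by some integers in the range but not all.

Answer: Sometimes true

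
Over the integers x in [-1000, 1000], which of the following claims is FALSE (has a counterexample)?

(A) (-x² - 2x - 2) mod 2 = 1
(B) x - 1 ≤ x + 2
(A) x = 0: LHS = (-0² - 2·0 - 2) mod 2 = (-2) mod 2 = 0; 0 = 1 — FAILS

(B) Over all integers in [-1000, 1000], LHS − RHS is largest at x = 0, where it equals -3:
x = 0: LHS = 0 - 1 = -1, RHS = 0 + 2 = 2; -1 ≤ 2 — holds
At the ends of the range:
x = -1000: LHS = (-1000) - 1 = -1001, RHS = (-1000) + 2 = -998; -1001 ≤ -998 — holds
x = 1000: LHS = 1000 - 1 = 999, RHS = 1000 + 2 = 1002; 999 ≤ 1002 — holds
Hence LHS − RHS is never positive, i.e. LHS ≤ RHS throughout, so the relation holds for every integer in [-1000, 1000].

Only (A) has a counterexample.

Answer: A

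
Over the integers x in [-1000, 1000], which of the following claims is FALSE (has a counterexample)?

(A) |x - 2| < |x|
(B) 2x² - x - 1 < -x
(A) x = 0: LHS = |0 - 2| = |-2| = 2, RHS = |0| = 0; 2 < 0 — FAILS
(B) x = 1: LHS = 2·1² - 1 - 1 = 0; 0 < -1 — FAILS

Answer: Both A and B are false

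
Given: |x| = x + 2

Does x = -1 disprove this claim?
Substitute x = -1 into the relation:
x = -1: LHS = |-1| = 1, RHS = (-1) + 2 = 1; 1 = 1 — holds

The claim holds here, so x = -1 is not a counterexample. (A counterexample exists elsewhere, e.g. x = 0.)

Answer: No, x = -1 is not a counterexample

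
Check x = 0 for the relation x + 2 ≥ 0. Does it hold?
x = 0: LHS = 0 + 2 = 2; 2 ≥ 0 — holds

The relation is satisfied at x = 0.

Answer: Yes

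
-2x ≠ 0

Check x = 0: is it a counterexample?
Substitute x = 0 into the relation:
x = 0: LHS = -2·0 = 0; 0 ≠ 0 — FAILS

Since the claim fails at x = 0, this value is a counterexample.

Answer: Yes, x = 0 is a counterexample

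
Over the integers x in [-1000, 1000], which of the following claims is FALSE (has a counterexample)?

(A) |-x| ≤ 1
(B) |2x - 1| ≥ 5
(A) x = 2: LHS = |-2| = 2; 2 ≤ 1 — FAILS
(B) x = 0: LHS = |2·0 - 1| = |-1| = 1; 1 ≥ 5 — FAILS

Answer: Both A and B are false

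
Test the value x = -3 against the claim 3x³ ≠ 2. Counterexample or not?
Substitute x = -3 into the relation:
x = -3: LHS = 3·(-3)³ = -81; -81 ≠ 2 — holds

The relation holds at x = -3, so it is not a counterexample.

Answer: No, x = -3 is not a counterexample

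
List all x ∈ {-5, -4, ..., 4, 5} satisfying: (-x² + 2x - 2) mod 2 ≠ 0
Holds for: {-5, -3, -1, 1, 3, 5}
Fails for: {-4, -2, 0, 2, 4}

Answer: {-5, -3, -1, 1, 3, 5}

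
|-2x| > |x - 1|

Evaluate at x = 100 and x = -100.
x = 100: LHS = |-2·100| = |-200| = 200, RHS = |100 - 1| = |99| = 99; 200 > 99 — holds
x = -100: LHS = |-2·(-100)| = |200| = 200, RHS = |(-100) - 1| = |-101| = 101; 200 > 101 — holds

Answer: Yes, holds for both x = 100 and x = -100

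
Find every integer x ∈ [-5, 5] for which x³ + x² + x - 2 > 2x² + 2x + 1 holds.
Holds for: {3, 4, 5}
Fails for: {-5, -4, -3, -2, -1, 0, 1, 2}

Answer: {3, 4, 5}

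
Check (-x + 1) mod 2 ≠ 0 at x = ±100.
x = 100: LHS = (-100 + 1) mod 2 = (-99) mod 2 = 1; 1 ≠ 0 — holds
x = -100: LHS = (-(-100) + 1) mod 2 = 101 mod 2 = 1; 1 ≠ 0 — holds

Answer: Yes, holds for both x = 100 and x = -100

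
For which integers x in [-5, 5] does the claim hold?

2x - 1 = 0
Track d = LHS − RHS over the integers in [-5, 5]. Equality would need d = 0, but d changes sign only between consecutive integers, jumping over 0:
x = 0: LHS = 2·0 - 1 = -1; -1 = 0 — FAILS  (d = -1)
x = 1: LHS = 2·1 - 1 = 1; 1 = 0 — FAILS  (d = 1)
Away from these crossings d keeps a constant sign, and checking every integer in [-5, 5] confirms d ≠ 0 throughout. Hence the two sides are never equal, so the claimed relation (=) fails for every integer in [-5, 5].

Answer: None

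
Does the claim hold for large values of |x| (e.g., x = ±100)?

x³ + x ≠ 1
x = 100: LHS = 100³ + 100 = 1000100; 1000100 ≠ 1 — holds
x = -100: LHS = (-100)³ + (-100) = -1000100; -1000100 ≠ 1 — holds

Answer: Yes, holds for both x = 100 and x = -100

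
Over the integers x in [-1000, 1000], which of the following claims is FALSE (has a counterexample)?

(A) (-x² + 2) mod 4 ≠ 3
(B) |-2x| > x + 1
(A) For a polynomial with integer coefficients, its value mod 4 depends only on x mod 4, so it suffices to check one representative of each residue class, x = 0, 1, 2, 3:
x = 0: LHS = (-0² + 2) mod 4 = 2 mod 4 = 2; 2 ≠ 3 — holds
x = 1: LHS = (-1² + 2) mod 4 = 1 mod 4 = 1; 1 ≠ 3 — holds
x = 2: LHS = (-2² + 2) mod 4 = (-2) mod 4 = 2; 2 ≠ 3 — holds
x = 3: LHS = (-3² + 2) mod 4 = (-7) mod 4 = 1; 1 ≠ 3 — holds
The relation holds in every residue class, so the relation holds for every integer in [-1000, 1000].

(B) x = 0: LHS = |-2·0| = |0| = 0, RHS = 0 + 1 = 1; 0 > 1 — FAILS

Only (B) has a counterexample.

Answer: B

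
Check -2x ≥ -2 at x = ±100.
x = 100: LHS = -2·100 = -200; -200 ≥ -2 — FAILS
x = -100: LHS = -2·(-100) = 200; 200 ≥ -2 — holds

Answer: Partially: fails for x = 100, holds for x = -100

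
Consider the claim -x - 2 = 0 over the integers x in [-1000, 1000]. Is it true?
The claim fails at x = 0:
x = 0: LHS = -0 - 2 = -2; -2 = 0 — FAILS

Because a single integer refutes it, the statement is false.

Answer: False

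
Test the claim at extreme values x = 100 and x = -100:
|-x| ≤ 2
x = 100: LHS = |-100| = 100; 100 ≤ 2 — FAILS
x = -100: LHS = |-(-100)| = |100| = 100; 100 ≤ 2 — FAILS

Answer: No, fails for both x = 100 and x = -100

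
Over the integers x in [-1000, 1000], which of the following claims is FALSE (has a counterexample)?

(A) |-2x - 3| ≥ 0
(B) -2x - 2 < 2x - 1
(A) An absolute value is never negative, so the left side is ≥ 0 for every x, while the right side is 0. Tightest case in [-1000, 1000] is x = -1:
x = -1: LHS = |-2·(-1) - 3| = |-1| = 1; 1 ≥ 0 — holds
Hence LHS − RHS is never negative, i.e. LHS ≥ RHS throughout, so the relation holds for every integer in [-1000, 1000].

(B) x = -1: LHS = -2·(-1) - 2 = 0, RHS = 2·(-1) - 1 = -3; 0 < -3 — FAILS

Only (B) has a counterexample.

Answer: B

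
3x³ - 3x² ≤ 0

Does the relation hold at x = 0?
x = 0: LHS = 3·0³ - 3·0² = 0; 0 ≤ 0 — holds

The relation is satisfied at x = 0.

Answer: Yes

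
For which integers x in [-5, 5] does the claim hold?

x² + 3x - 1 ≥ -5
Over all integers in [-5, 5], LHS − RHS is smallest at x = -1, where it equals 2:
x = -1: LHS = (-1)² + 3·(-1) - 1 = -3; -3 ≥ -5 — holds
At the ends of the range:
x = -5: LHS = (-5)² + 3·(-5) - 1 = 9; 9 ≥ -5 — holds
x = 5: LHS = 5² + 3·5 - 1 = 39; 39 ≥ -5 — holds
Hence LHS − RHS is never negative, i.e. LHS ≥ RHS throughout, so the relation holds for every integer in [-5, 5].

Answer: All integers in [-5, 5]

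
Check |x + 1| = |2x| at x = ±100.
x = 100: LHS = |100 + 1| = |101| = 101, RHS = |2·100| = |200| = 200; 101 = 200 — FAILS
x = -100: LHS = |(-100) + 1| = |-99| = 99, RHS = |2·(-100)| = |-200| = 200; 99 = 200 — FAILS

Answer: No, fails for both x = 100 and x = -100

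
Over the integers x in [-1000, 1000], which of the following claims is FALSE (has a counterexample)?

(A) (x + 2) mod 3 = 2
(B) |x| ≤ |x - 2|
(A) x = 1: LHS = (1 + 2) mod 3 = 3 mod 3 = 0; 0 = 2 — FAILS
(B) x = 2: LHS = |2| = 2, RHS = |2 - 2| = |0| = 0; 2 ≤ 0 — FAILS

Answer: Both A and B are false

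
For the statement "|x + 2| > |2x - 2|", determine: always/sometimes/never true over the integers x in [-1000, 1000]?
Holds at x = 1: LHS = |1 + 2| = |3| = 3, RHS = |2·1 - 2| = |0| = 0; 3 > 0 — holds
Fails at x = 0: LHS = |0 + 2| = |2| = 2, RHS = |2·0 - 2| = |-2| = 2; 2 > 2 — FAILS
It is satisfied by some integers in the range but not all.

Answer: Sometimes true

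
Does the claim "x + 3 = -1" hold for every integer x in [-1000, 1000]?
The claim fails at x = 0:
x = 0: LHS = 0 + 3 = 3; 3 = -1 — FAILS

Because a single integer refutes it, the statement is false.

Answer: False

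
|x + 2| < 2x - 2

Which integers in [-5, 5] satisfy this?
Holds for: {5}
Fails for: {-5, -4, -3, -2, -1, 0, 1, 2, 3, 4}

Answer: {5}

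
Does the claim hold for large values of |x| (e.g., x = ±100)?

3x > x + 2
x = 100: LHS = 3·100 = 300, RHS = 100 + 2 = 102; 300 > 102 — holds
x = -100: LHS = 3·(-100) = -300, RHS = (-100) + 2 = -98; -300 > -98 — FAILS

Answer: Partially: holds for x = 100, fails for x = -100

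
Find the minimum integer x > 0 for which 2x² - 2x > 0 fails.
Testing positive integers:
x = 1: LHS = 2·1² - 2·1 = 0; 0 > 0 — FAILS  ← smallest positive counterexample

Answer: x = 1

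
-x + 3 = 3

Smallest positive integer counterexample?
Testing positive integers:
x = 1: LHS = -1 + 3 = 2; 2 = 3 — FAILS  ← smallest positive counterexample

Answer: x = 1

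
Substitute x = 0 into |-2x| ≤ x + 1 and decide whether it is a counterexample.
Substitute x = 0 into the relation:
x = 0: LHS = |-2·0| = |0| = 0, RHS = 0 + 1 = 1; 0 ≤ 1 — holds

The claim holds here, so x = 0 is not a counterexample. (A counterexample exists elsewhere, e.g. x = -1.)

Answer: No, x = 0 is not a counterexample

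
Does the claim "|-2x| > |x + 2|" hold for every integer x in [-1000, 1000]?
The claim fails at x = 0:
x = 0: LHS = |-2·0| = |0| = 0, RHS = |0 + 2| = |2| = 2; 0 > 2 — FAILS

Because a single integer refutes it, the statement is false.

Answer: False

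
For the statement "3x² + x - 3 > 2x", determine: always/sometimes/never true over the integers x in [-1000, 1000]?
Holds at x = -1: LHS = 3·(-1)² + (-1) - 3 = -1, RHS = 2·(-1) = -2; -1 > -2 — holds
Fails at x = 0: LHS = 3·0² + 0 - 3 = -3, RHS = 2·0 = 0; -3 > 0 — FAILS
It is satisfied by some integers in the range but not all.

Answer: Sometimes true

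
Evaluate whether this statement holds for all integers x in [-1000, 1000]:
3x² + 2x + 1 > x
Over all integers in [-1000, 1000], LHS − RHS is smallest at x = 0, where it equals 1:
x = 0: LHS = 3·0² + 2·0 + 1 = 1; 1 > 0 — holds
At the ends of the range:
x = -1000: LHS = 3·(-1000)² + 2·(-1000) + 1 = 2998001; 2998001 > -1000 — holds
x = 1000: LHS = 3·1000² + 2·1000 + 1 = 3002001; 3002001 > 1000 — holds
Hence LHS − RHS is never zero or negative, i.e. LHS > RHS throughout, so the relation holds for every integer in [-1000, 1000].

No counterexample exists.

Answer: True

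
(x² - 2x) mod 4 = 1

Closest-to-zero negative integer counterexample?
Testing negative integers from -1 downward:
x = -1: LHS = ((-1)² - 2·(-1)) mod 4 = 3 mod 4 = 3; 3 = 1 — FAILS  ← closest negative counterexample to 0

Answer: x = -1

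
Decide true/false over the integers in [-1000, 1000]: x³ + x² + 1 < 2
The claim fails at x = 1:
x = 1: LHS = 1³ + 1² + 1 = 3; 3 < 2 — FAILS

Because a single integer refutes it, the statement is false.

Answer: False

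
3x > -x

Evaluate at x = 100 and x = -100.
x = 100: LHS = 3·100 = 300; 300 > -100 — holds
x = -100: LHS = 3·(-100) = -300, RHS = -(-100) = 100; -300 > 100 — FAILS

Answer: Partially: holds for x = 100, fails for x = -100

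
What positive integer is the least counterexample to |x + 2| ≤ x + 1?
Testing positive integers:
x = 1: LHS = |1 + 2| = |3| = 3, RHS = 1 + 1 = 2; 3 ≤ 2 — FAILS  ← smallest positive counterexample

Answer: x = 1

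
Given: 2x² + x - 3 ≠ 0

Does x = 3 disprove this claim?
Substitute x = 3 into the relation:
x = 3: LHS = 2·3² + 3 - 3 = 18; 18 ≠ 0 — holds

The claim holds here, so x = 3 is not a counterexample. (A counterexample exists elsewhere, e.g. x = 1.)

Answer: No, x = 3 is not a counterexample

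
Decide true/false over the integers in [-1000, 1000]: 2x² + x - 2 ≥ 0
The claim fails at x = 0:
x = 0: LHS = 2·0² + 0 - 2 = -2; -2 ≥ 0 — FAILS

Because a single integer refutes it, the statement is false.

Answer: False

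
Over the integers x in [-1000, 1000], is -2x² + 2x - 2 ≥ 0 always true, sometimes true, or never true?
Over all integers in [-1000, 1000], LHS − RHS is largest at x = 0, where it equals -2:
x = 0: LHS = -2·0² + 2·0 - 2 = -2; -2 ≥ 0 — FAILS
At the ends of the range:
x = -1000: LHS = -2·(-1000)² + 2·(-1000) - 2 = -2002002; -2002002 ≥ 0 — FAILS
x = 1000: LHS = -2·1000² + 2·1000 - 2 = -1998002; -1998002 ≥ 0 — FAILS
Hence LHS − RHS is never zero or positive, i.e. LHS < RHS throughout, so the claimed relation (≥) fails for every integer in [-1000, 1000].

No integer in the range satisfies it.

Answer: Never true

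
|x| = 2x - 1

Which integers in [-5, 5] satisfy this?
Holds for: {1}
Fails for: {-5, -4, -3, -2, -1, 0, 2, 3, 4, 5}

Answer: {1}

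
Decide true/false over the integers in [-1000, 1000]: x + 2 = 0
The claim fails at x = 0:
x = 0: LHS = 0 + 2 = 2; 2 = 0 — FAILS

Because a single integer refutes it, the statement is false.

Answer: False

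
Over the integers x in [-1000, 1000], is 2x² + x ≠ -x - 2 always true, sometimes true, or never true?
Over all integers in [-1000, 1000], LHS − RHS is always positive; it is smallest at x = 0, where it equals 2:
x = 0: LHS = 2·0² + 0 = 0, RHS = -0 - 2 = -2; 0 ≠ -2 — holds
At the ends of the range:
x = -1000: LHS = 2·(-1000)² + (-1000) = 1999000, RHS = -(-1000) - 2 = 998; 1999000 ≠ 998 — holds
x = 1000: LHS = 2·1000² + 1000 = 2001000, RHS = -1000 - 2 = -1002; 2001000 ≠ -1002 — holds
Hence LHS − RHS is never 0, i.e. the two sides are never equal, so the relation holds for every integer in [-1000, 1000].

No counterexample exists.

Answer: Always true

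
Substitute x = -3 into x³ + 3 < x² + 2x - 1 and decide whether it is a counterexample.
Substitute x = -3 into the relation:
x = -3: LHS = (-3)³ + 3 = -24, RHS = (-3)² + 2·(-3) - 1 = 2; -24 < 2 — holds

The claim holds here, so x = -3 is not a counterexample. (A counterexample exists elsewhere, e.g. x = 0.)

Answer: No, x = -3 is not a counterexample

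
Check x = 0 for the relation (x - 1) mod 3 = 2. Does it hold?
x = 0: LHS = (0 - 1) mod 3 = (-1) mod 3 = 2; 2 = 2 — holds

The relation is satisfied at x = 0.

Answer: Yes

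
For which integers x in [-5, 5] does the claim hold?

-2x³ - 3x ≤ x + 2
Holds for: {0, 1, 2, 3, 4, 5}
Fails for: {-5, -4, -3, -2, -1}

Answer: {0, 1, 2, 3, 4, 5}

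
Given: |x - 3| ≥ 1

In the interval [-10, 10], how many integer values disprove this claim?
Counterexamples in [-10, 10]: {3}.

Counting them gives 1 values.

Answer: 1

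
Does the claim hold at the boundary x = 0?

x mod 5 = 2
x = 0: LHS = 0 mod 5 = 0; 0 = 2 — FAILS

The relation fails at x = 0, so x = 0 is a counterexample.

Answer: No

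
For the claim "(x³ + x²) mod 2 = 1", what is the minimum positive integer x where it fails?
Testing positive integers:
x = 1: LHS = (1³ + 1²) mod 2 = 2 mod 2 = 0; 0 = 1 — FAILS  ← smallest positive counterexample

Answer: x = 1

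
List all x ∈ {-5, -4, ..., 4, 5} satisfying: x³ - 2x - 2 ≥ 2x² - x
Holds for: {3, 4, 5}
Fails for: {-5, -4, -3, -2, -1, 0, 1, 2}

Answer: {3, 4, 5}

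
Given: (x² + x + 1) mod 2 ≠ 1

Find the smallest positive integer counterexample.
Testing positive integers:
x = 1: LHS = (1² + 1 + 1) mod 2 = 3 mod 2 = 1; 1 ≠ 1 — FAILS  ← smallest positive counterexample

Answer: x = 1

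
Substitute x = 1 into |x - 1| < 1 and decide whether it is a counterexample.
Substitute x = 1 into the relation:
x = 1: LHS = |1 - 1| = |0| = 0; 0 < 1 — holds

The claim holds here, so x = 1 is not a counterexample. (A counterexample exists elsewhere, e.g. x = 0.)

Answer: No, x = 1 is not a counterexample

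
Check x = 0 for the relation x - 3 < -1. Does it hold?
x = 0: LHS = 0 - 3 = -3; -3 < -1 — holds

The relation is satisfied at x = 0.

Answer: Yes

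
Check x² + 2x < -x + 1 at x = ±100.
x = 100: LHS = 100² + 2·100 = 10200, RHS = -100 + 1 = -99; 10200 < -99 — FAILS
x = -100: LHS = (-100)² + 2·(-100) = 9800, RHS = -(-100) + 1 = 101; 9800 < 101 — FAILS

Answer: No, fails for both x = 100 and x = -100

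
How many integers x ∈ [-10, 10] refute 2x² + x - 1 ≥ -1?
Over all integers in [-10, 10], LHS − RHS is smallest at x = 0, where it equals 0:
x = 0: LHS = 2·0² + 0 - 1 = -1; -1 ≥ -1 — holds
At the ends of the range:
x = -10: LHS = 2·(-10)² + (-10) - 1 = 189; 189 ≥ -1 — holds
x = 10: LHS = 2·10² + 10 - 1 = 209; 209 ≥ -1 — holds
Hence LHS − RHS is never negative, i.e. LHS ≥ RHS throughout, so the relation holds for every integer in [-10, 10].

No counterexample appears in that range.

Answer: 0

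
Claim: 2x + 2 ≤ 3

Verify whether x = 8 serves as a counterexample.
Substitute x = 8 into the relation:
x = 8: LHS = 2·8 + 2 = 18; 18 ≤ 3 — FAILS

Since the claim fails at x = 8, this value is a counterexample.

Answer: Yes, x = 8 is a counterexample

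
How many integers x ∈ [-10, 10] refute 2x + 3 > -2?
Counterexamples in [-10, 10]: {-10, -9, -8, -7, -6, -5, -4, -3}.

Counting them gives 8 values.

Answer: 8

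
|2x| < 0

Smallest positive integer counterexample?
Testing positive integers:
x = 1: LHS = |2·1| = |2| = 2; 2 < 0 — FAILS  ← smallest positive counterexample

Answer: x = 1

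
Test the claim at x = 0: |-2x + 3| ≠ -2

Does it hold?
x = 0: LHS = |-2·0 + 3| = |3| = 3; 3 ≠ -2 — holds

The relation is satisfied at x = 0.

Answer: Yes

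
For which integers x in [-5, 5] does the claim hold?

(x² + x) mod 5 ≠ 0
Holds for: {-4, -3, -2, 1, 2, 3}
Fails for: {-5, -1, 0, 4, 5}

Answer: {-4, -3, -2, 1, 2, 3}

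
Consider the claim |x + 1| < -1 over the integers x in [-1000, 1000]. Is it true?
The claim fails at x = 0:
x = 0: LHS = |0 + 1| = |1| = 1; 1 < -1 — FAILS

Because a single integer refutes it, the statement is false.

Answer: False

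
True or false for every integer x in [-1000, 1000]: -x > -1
The claim fails at x = 1:
x = 1: -1 > -1 — FAILS

Because a single integer refutes it, the statement is false.

Answer: False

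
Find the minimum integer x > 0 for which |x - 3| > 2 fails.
Testing positive integers:
x = 1: LHS = |1 - 3| = |-2| = 2; 2 > 2 — FAILS  ← smallest positive counterexample

Answer: x = 1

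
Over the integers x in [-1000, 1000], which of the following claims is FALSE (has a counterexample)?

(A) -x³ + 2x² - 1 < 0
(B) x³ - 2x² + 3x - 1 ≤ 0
(A) x = 1: LHS = -1³ + 2·1² - 1 = 0; 0 < 0 — FAILS
(B) x = 1: LHS = 1³ - 2·1² + 3·1 - 1 = 1; 1 ≤ 0 — FAILS

Answer: Both A and B are false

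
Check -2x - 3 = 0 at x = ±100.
x = 100: LHS = -2·100 - 3 = -203; -203 = 0 — FAILS
x = -100: LHS = -2·(-100) - 3 = 197; 197 = 0 — FAILS

Answer: No, fails for both x = 100 and x = -100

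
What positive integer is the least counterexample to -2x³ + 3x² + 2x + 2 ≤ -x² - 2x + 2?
Testing positive integers:
x = 1: LHS = -2·1³ + 3·1² + 2·1 + 2 = 5, RHS = -1² - 2·1 + 2 = -1; 5 ≤ -1 — FAILS  ← smallest positive counterexample

Answer: x = 1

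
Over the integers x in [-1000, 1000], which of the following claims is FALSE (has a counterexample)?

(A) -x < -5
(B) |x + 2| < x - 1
(A) x = 0: LHS = -0 = 0; 0 < -5 — FAILS
(B) x = 0: LHS = |0 + 2| = |2| = 2, RHS = 0 - 1 = -1; 2 < -1 — FAILS

Answer: Both A and B are false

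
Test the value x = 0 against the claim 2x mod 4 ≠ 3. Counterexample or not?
Substitute x = 0 into the relation:
x = 0: LHS = (2·0) mod 4 = 0 mod 4 = 0; 0 ≠ 3 — holds

The relation holds at x = 0, so it is not a counterexample.

Answer: No, x = 0 is not a counterexample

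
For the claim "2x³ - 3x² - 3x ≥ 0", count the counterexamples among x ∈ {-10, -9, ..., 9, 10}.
Counterexamples in [-10, 10]: {-10, -9, -8, -7, -6, -5, -4, -3, -2, -1, 1, 2}.

Counting them gives 12 values.

Answer: 12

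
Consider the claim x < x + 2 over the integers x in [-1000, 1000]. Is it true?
Over all integers in [-1000, 1000], LHS − RHS is largest at x = 0, where it equals -2:
x = 0: RHS = 0 + 2 = 2; 0 < 2 — holds
At the ends of the range:
x = -1000: RHS = (-1000) + 2 = -998; -1000 < -998 — holds
x = 1000: RHS = 1000 + 2 = 1002; 1000 < 1002 — holds
Hence LHS − RHS is never zero or positive, i.e. LHS < RHS throughout, so the relation holds for every integer in [-1000, 1000].

No counterexample exists.

Answer: True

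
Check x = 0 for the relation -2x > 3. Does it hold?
x = 0: LHS = -2·0 = 0; 0 > 3 — FAILS

The relation fails at x = 0, so x = 0 is a counterexample.

Answer: No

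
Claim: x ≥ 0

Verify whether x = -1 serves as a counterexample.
Substitute x = -1 into the relation:
x = -1: -1 ≥ 0 — FAILS

Since the claim fails at x = -1, this value is a counterexample.

Answer: Yes, x = -1 is a counterexample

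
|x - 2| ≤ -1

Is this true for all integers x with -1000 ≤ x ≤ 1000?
The claim fails at x = 0:
x = 0: LHS = |0 - 2| = |-2| = 2; 2 ≤ -1 — FAILS

Because a single integer refutes it, the statement is false.

Answer: False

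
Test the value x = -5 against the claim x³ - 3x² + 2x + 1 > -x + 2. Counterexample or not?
Substitute x = -5 into the relation:
x = -5: LHS = (-5)³ - 3·(-5)² + 2·(-5) + 1 = -209, RHS = -(-5) + 2 = 7; -209 > 7 — FAILS

Since the claim fails at x = -5, this value is a counterexample.

Answer: Yes, x = -5 is a counterexample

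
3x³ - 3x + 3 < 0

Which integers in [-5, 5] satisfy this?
Holds for: {-5, -4, -3, -2}
Fails for: {-1, 0, 1, 2, 3, 4, 5}

Answer: {-5, -4, -3, -2}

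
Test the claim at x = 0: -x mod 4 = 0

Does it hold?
x = 0: LHS = (-0) mod 4 = 0 mod 4 = 0; 0 = 0 — holds

The relation is satisfied at x = 0.

Answer: Yes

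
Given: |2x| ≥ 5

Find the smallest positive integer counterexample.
Testing positive integers:
x = 1: LHS = |2·1| = |2| = 2; 2 ≥ 5 — FAILS  ← smallest positive counterexample

Answer: x = 1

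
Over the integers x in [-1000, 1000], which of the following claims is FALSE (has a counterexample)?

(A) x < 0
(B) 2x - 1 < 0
(A) x = 0: 0 < 0 — FAILS
(B) x = 1: LHS = 2·1 - 1 = 1; 1 < 0 — FAILS

Answer: Both A and B are false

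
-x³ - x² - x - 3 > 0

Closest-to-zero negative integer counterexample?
Testing negative integers from -1 downward:
x = -1: LHS = -(-1)³ - (-1)² - (-1) - 3 = -2; -2 > 0 — FAILS  ← closest negative counterexample to 0

Answer: x = -1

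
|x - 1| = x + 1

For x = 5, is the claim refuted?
Substitute x = 5 into the relation:
x = 5: LHS = |5 - 1| = |4| = 4, RHS = 5 + 1 = 6; 4 = 6 — FAILS

Since the claim fails at x = 5, this value is a counterexample.

Answer: Yes, x = 5 is a counterexample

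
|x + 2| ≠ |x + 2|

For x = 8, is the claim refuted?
Substitute x = 8 into the relation:
x = 8: LHS = |8 + 2| = |10| = 10, RHS = |8 + 2| = |10| = 10; 10 ≠ 10 — FAILS

Since the claim fails at x = 8, this value is a counterexample.

Answer: Yes, x = 8 is a counterexample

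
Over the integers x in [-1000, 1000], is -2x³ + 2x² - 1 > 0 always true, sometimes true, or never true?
Holds at x = -1: LHS = -2·(-1)³ + 2·(-1)² - 1 = 3; 3 > 0 — holds
Fails at x = 0: LHS = -2·0³ + 2·0² - 1 = -1; -1 > 0 — FAILS
It is satisfied by some integers in the range but not all.

Answer: Sometimes true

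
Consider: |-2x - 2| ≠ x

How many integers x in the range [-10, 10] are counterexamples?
Over all integers in [-10, 10], LHS − RHS is always positive; it is smallest at x = -1, where it equals 1:
x = -1: LHS = |-2·(-1) - 2| = |0| = 0; 0 ≠ -1 — holds
At the ends of the range:
x = -10: LHS = |-2·(-10) - 2| = |18| = 18; 18 ≠ -10 — holds
x = 10: LHS = |-2·10 - 2| = |-22| = 22; 22 ≠ 10 — holds
Hence LHS − RHS is never 0, i.e. the two sides are never equal, so the relation holds for every integer in [-10, 10].

No counterexample appears in that range.

Answer: 0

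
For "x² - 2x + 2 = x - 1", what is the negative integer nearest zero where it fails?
Testing negative integers from -1 downward:
x = -1: LHS = (-1)² - 2·(-1) + 2 = 5, RHS = (-1) - 1 = -2; 5 = -2 — FAILS  ← closest negative counterexample to 0

Answer: x = -1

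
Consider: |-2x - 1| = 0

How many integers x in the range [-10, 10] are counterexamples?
Counterexamples in [-10, 10]: {-10, -9, -8, -7, -6, -5, -4, -3, -2, -1, 0, 1, 2, 3, 4, 5, 6, 7, 8, 9, 10}.

Counting them gives 21 values.

Answer: 21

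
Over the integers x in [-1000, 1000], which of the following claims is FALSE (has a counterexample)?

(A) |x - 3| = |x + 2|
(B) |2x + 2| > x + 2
(A) x = 0: LHS = |0 - 3| = |-3| = 3, RHS = |0 + 2| = |2| = 2; 3 = 2 — FAILS
(B) x = 0: LHS = |2·0 + 2| = |2| = 2, RHS = 0 + 2 = 2; 2 > 2 — FAILS

Answer: Both A and B are false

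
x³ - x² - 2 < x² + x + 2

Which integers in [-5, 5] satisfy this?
Holds for: {-5, -4, -3, -2, -1, 0, 1, 2}
Fails for: {3, 4, 5}

Answer: {-5, -4, -3, -2, -1, 0, 1, 2}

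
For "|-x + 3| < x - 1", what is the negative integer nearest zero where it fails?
Testing negative integers from -1 downward:
x = -1: LHS = |-(-1) + 3| = |4| = 4, RHS = (-1) - 1 = -2; 4 < -2 — FAILS  ← closest negative counterexample to 0

Answer: x = -1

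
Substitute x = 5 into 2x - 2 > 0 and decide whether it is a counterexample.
Substitute x = 5 into the relation:
x = 5: LHS = 2·5 - 2 = 8; 8 > 0 — holds

The claim holds here, so x = 5 is not a counterexample. (A counterexample exists elsewhere, e.g. x = 0.)

Answer: No, x = 5 is not a counterexample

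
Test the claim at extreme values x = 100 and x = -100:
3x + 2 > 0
x = 100: LHS = 3·100 + 2 = 302; 302 > 0 — holds
x = -100: LHS = 3·(-100) + 2 = -298; -298 > 0 — FAILS

Answer: Partially: holds for x = 100, fails for x = -100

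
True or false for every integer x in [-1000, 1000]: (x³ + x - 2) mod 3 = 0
The claim fails at x = 0:
x = 0: LHS = (0³ + 0 - 2) mod 3 = (-2) mod 3 = 1; 1 = 0 — FAILS

Because a single integer refutes it, the statement is false.

Answer: False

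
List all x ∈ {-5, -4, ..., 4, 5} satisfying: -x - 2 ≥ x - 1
Holds for: {-5, -4, -3, -2, -1}
Fails for: {0, 1, 2, 3, 4, 5}

Answer: {-5, -4, -3, -2, -1}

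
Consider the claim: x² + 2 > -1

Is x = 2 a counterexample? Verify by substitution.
Substitute x = 2 into the relation:
x = 2: LHS = 2² + 2 = 6; 6 > -1 — holds

The relation holds at x = 2, so it is not a counterexample.

Answer: No, x = 2 is not a counterexample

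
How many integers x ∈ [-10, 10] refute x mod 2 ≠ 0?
Counterexamples in [-10, 10]: {-10, -8, -6, -4, -2, 0, 2, 4, 6, 8, 10}.

Counting them gives 11 values.

Answer: 11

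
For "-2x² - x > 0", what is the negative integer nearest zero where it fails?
Testing negative integers from -1 downward:
x = -1: LHS = -2·(-1)² - (-1) = -1; -1 > 0 — FAILS  ← closest negative counterexample to 0

Answer: x = -1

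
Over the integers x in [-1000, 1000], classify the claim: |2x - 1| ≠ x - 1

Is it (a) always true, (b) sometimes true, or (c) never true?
Over all integers in [-1000, 1000], LHS − RHS is always positive; it is smallest at x = 1, where it equals 1:
x = 1: LHS = |2·1 - 1| = |1| = 1, RHS = 1 - 1 = 0; 1 ≠ 0 — holds
At the ends of the range:
x = -1000: LHS = |2·(-1000) - 1| = |-2001| = 2001, RHS = (-1000) - 1 = -1001; 2001 ≠ -1001 — holds
x = 1000: LHS = |2·1000 - 1| = |1999| = 1999, RHS = 1000 - 1 = 999; 1999 ≠ 999 — holds
Hence LHS − RHS is never 0, i.e. the two sides are never equal, so the relation holds for every integer in [-1000, 1000].

No counterexample exists.

Answer: Always true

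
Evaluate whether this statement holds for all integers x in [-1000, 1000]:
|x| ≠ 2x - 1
The claim fails at x = 1:
x = 1: LHS = |1| = 1, RHS = 2·1 - 1 = 1; 1 ≠ 1 — FAILS

Because a single integer refutes it, the statement is false.

Answer: False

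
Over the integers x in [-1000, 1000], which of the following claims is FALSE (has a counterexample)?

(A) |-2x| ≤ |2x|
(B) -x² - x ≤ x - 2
(A) Over all integers in [-1000, 1000], LHS − RHS is largest at x = 0, where it equals 0:
x = 0: LHS = |-2·0| = |0| = 0, RHS = |2·0| = |0| = 0; 0 ≤ 0 — holds
At the ends of the range:
x = -1000: LHS = |-2·(-1000)| = |2000| = 2000, RHS = |2·(-1000)| = |-2000| = 2000; 2000 ≤ 2000 — holds
x = 1000: LHS = |-2·1000| = |-2000| = 2000, RHS = |2·1000| = |2000| = 2000; 2000 ≤ 2000 — holds
Hence LHS − RHS is never positive, i.e. LHS ≤ RHS throughout, so the relation holds for every integer in [-1000, 1000].

(B) x = 0: LHS = -0² - 0 = 0, RHS = 0 - 2 = -2; 0 ≤ -2 — FAILS

Only (B) has a counterexample.

Answer: B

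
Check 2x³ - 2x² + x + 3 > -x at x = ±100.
x = 100: LHS = 2·100³ - 2·100² + 100 + 3 = 1980103; 1980103 > -100 — holds
x = -100: LHS = 2·(-100)³ - 2·(-100)² + (-100) + 3 = -2020097, RHS = -(-100) = 100; -2020097 > 100 — FAILS

Answer: Partially: holds for x = 100, fails for x = -100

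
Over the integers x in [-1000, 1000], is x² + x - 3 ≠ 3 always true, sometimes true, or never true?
Holds at x = 0: LHS = 0² + 0 - 3 = -3; -3 ≠ 3 — holds
Fails at x = 2: LHS = 2² + 2 - 3 = 3; 3 ≠ 3 — FAILS
It is satisfied by some integers in the range but not all.

Answer: Sometimes true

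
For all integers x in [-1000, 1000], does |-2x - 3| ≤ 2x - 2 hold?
The claim fails at x = 0:
x = 0: LHS = |-2·0 - 3| = |-3| = 3, RHS = 2·0 - 2 = -2; 3 ≤ -2 — FAILS

Because a single integer refutes it, the statement is false.

Answer: False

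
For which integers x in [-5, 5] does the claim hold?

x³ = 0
Holds for: {0}
Fails for: {-5, -4, -3, -2, -1, 1, 2, 3, 4, 5}

Answer: {0}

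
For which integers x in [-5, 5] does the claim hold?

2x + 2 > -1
Holds for: {-1, 0, 1, 2, 3, 4, 5}
Fails for: {-5, -4, -3, -2}

Answer: {-1, 0, 1, 2, 3, 4, 5}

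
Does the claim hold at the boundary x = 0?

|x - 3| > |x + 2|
x = 0: LHS = |0 - 3| = |-3| = 3, RHS = |0 + 2| = |2| = 2; 3 > 2 — holds

The relation is satisfied at x = 0.

Answer: Yes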